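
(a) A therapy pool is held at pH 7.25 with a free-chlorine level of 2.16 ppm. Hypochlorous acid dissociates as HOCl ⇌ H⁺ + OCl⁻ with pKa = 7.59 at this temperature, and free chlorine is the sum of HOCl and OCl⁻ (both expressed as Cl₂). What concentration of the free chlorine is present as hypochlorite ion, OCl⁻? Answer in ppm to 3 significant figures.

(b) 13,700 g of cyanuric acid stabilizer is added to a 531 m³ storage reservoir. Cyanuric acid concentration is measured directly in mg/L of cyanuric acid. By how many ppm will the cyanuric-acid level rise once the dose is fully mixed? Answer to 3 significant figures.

(a) [OCl⁻]/[HOCl] = 10^(pH − pKa) = 10^(7.25 − 7.59) = 10^-0.34 = 0.4571.
(a) Fraction as HOCl = 1 / (1 + 0.4571) = 0.6863.
(a) OCl⁻ = (1 − 0.6863) × 2.16 ppm = 0.6776 ppm.

(b) Volume: 531 m³ = 531,000 L.
(b) Rise: 13,700 g / 531,000 L × 1000 = 25.8 mg/L.

(a) 0.678 ppm; (b) 25.8 ppm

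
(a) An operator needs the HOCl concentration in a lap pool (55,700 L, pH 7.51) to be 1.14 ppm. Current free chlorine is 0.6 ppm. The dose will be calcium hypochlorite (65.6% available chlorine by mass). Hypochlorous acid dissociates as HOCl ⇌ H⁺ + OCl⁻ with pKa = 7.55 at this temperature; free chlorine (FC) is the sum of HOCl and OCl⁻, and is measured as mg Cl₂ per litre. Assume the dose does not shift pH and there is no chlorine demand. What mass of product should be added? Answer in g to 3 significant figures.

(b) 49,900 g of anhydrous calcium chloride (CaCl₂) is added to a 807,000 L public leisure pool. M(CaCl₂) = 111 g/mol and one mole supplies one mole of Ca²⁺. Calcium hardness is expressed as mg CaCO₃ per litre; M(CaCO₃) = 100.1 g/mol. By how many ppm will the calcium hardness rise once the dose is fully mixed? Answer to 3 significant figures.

(a) 134 g; (b) 55.8 ppm

(a) [OCl⁻]/[HOCl] = 10^(pH − pKa) = 10^(7.51 − 7.55) = 0.912; fraction as HOCl = 1/(1 + 0.912) = 0.523.
(a) Free chlorine required for 1.14 ppm HOCl: 1.14 / 0.523 = 2.18 ppm.
(a) FC to add: 2.18 − 0.6 = 1.58 mg/L as Cl₂.
(a) Cl₂ equivalent: 1.58 mg/L × 55,700 L = 87.99 g.
(a) Product at 65.6% available Cl: 87.99 / 0.656 = 134.1 g.

(b) Moles of Ca²⁺: 49,900 g ÷ 111 g/mol = 449.5 mol.
(b) As CaCO₃: 449.5 mol × 100.1 g/mol = 45,000 g.
(b) Rise: 45,000 g / 807,000 L × 1000 = 55.76 mg/L.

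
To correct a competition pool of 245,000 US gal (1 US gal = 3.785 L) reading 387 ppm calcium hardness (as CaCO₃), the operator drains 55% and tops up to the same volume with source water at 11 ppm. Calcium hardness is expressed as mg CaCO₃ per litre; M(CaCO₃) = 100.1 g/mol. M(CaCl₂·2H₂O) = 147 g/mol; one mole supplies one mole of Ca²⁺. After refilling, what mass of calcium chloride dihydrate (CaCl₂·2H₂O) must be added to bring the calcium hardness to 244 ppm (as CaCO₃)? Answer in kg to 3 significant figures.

86.9 kg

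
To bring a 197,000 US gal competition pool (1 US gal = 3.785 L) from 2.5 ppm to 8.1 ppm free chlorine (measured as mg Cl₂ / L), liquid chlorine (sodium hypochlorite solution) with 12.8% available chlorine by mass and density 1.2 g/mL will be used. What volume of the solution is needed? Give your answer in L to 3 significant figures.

27.2 L

Volume: 197,000 US gal × 3.785 L/gal = 745,645 L.
Chlorine deficit: 8.1 − 2.5 = 5.6 ppm = 5.6 mg/L as Cl₂.
Cl₂ equivalent needed: 5.6 mg/L × 745,645 L = 4,176,000 mg = 4176 g.
Product at 12.8% available chlorine: 4176 / 0.128 = 32,620 g.
Volume at density 1.2 g/mL: 32,620 g ÷ 1.2 g/mL = 27,180 mL.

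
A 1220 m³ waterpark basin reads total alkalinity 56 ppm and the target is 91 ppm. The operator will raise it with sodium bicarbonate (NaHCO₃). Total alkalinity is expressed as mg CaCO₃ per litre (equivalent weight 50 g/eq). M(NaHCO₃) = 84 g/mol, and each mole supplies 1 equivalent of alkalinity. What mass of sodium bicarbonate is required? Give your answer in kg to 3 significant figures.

Volume: 1220 m³ = 1,220,000 L.
Alkalinity to add: (91 − 56) = 35 mg/L as CaCO₃ × 1,220,000 L = 42,700 g as CaCO₃.
Equivalents: 42,700 g ÷ 50 g/eq = 854 eq.
NaHCO₃ supplies 1 eq per mole → 854 mol.
Mass: 854 mol × 84 g/mol = 71,740 g.

71.7 kg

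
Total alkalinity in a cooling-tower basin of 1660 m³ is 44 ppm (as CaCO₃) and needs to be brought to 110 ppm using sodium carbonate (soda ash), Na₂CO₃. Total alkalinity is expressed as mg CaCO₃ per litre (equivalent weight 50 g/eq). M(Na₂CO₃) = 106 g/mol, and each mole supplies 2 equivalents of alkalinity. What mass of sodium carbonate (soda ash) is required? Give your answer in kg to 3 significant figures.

Volume: 1660 m³ = 1,660,000 L.
Alkalinity to add: (110 − 44) = 66 mg/L as CaCO₃ × 1,660,000 L = 109,600 g as CaCO₃.
Equivalents: 109,600 g ÷ 50 g/eq = 2191 eq.
Each mole of Na₂CO₃ supplies 2 eq, so 2191 / 2 = 1096 mol.
Mass: 1096 mol × 106 g/mol = 116,100 g.

116 kg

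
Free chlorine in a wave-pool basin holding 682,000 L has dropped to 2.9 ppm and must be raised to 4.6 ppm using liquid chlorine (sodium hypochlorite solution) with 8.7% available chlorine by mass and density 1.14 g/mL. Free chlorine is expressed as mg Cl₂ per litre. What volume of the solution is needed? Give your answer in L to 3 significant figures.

Chlorine deficit: 4.6 − 2.9 = 1.7 ppm = 1.7 mg/L as Cl₂.
Cl₂ equivalent needed: 1.7 mg/L × 682,000 L = 1,159,000 mg = 1159 g.
Product at 8.7% available chlorine: 1159 / 0.087 = 13,330 g.
Volume at density 1.14 g/mL: 13,330 g ÷ 1.14 g/mL = 11,690 mL.

11.7 L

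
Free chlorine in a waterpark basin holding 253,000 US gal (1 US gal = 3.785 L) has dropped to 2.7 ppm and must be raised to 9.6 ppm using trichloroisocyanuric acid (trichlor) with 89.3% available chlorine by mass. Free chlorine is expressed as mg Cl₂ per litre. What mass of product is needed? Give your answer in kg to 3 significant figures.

Volume: 253,000 US gal × 3.785 L/gal = 957,605 L.
Chlorine deficit: 9.6 − 2.7 = 6.9 ppm = 6.9 mg/L as Cl₂.
Cl₂ equivalent needed: 6.9 mg/L × 957,605 L = 6,607,000 mg = 6607 g.
Product at 89.3% available chlorine: 6607 / 0.893 = 7399 g.

7.40 kg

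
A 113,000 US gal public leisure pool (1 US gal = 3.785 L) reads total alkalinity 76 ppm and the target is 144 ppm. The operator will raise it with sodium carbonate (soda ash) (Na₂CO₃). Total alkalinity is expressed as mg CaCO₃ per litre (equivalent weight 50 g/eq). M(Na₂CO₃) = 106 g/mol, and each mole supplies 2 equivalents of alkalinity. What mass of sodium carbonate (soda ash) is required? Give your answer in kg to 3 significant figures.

Volume: 113,000 US gal × 3.785 L/gal = 427,705 L.
Alkalinity to add: (144 − 76) = 68 mg/L as CaCO₃ × 427,705 L = 29,080 g as CaCO₃.
Equivalents: 29,080 g ÷ 50 g/eq = 581.7 eq.
Each mole of Na₂CO₃ supplies 2 eq, so 581.7 / 2 = 290.8 mol.
Mass: 290.8 mol × 106 g/mol = 30,830 g.

30.8 kg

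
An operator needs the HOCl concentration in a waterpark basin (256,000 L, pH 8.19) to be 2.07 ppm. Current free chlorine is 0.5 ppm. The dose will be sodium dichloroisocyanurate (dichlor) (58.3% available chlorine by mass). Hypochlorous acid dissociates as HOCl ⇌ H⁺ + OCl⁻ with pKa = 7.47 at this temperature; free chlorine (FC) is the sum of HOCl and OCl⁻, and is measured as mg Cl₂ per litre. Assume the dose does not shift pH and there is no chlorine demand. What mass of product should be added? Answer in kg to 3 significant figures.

[OCl⁻]/[HOCl] = 10^(pH − pKa) = 10^(8.19 − 7.47) = 5.248; fraction as HOCl = 1/(1 + 5.248) = 0.16.
Free chlorine required for 2.07 ppm HOCl: 2.07 / 0.16 = 12.93 ppm.
FC to add: 12.93 − 0.5 = 12.43 mg/L as Cl₂.
Cl₂ equivalent: 12.43 mg/L × 256,000 L = 3183 g.
Product at 58.3% available Cl: 3183 / 0.583 = 5460 g.

5.46 kg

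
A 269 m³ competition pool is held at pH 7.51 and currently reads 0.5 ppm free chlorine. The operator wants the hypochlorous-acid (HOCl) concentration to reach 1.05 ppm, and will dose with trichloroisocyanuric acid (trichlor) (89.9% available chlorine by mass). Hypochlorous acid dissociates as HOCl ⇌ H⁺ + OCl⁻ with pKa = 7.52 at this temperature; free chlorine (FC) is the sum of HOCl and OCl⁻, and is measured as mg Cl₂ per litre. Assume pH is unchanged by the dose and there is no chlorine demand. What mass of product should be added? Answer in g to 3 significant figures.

472 g

Volume: 269 m³ = 269,000 L.
[OCl⁻]/[HOCl] = 10^(pH − pKa) = 10^(7.51 − 7.52) = 0.9772; fraction as HOCl = 1/(1 + 0.9772) = 0.5058.
Free chlorine required for 1.05 ppm HOCl: 1.05 / 0.5058 = 2.076 ppm.
FC to add: 2.076 − 0.5 = 1.576 mg/L as Cl₂.
Cl₂ equivalent: 1.576 mg/L × 269,000 L = 424 g.
Product at 89.9% available Cl: 424 / 0.899 = 471.6 g.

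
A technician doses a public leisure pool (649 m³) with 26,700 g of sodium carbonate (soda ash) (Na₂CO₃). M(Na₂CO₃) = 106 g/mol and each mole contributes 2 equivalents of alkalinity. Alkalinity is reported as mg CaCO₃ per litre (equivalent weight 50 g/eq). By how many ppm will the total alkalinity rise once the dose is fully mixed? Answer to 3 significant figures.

38.8 ppm

Volume: 649 m³ = 649,000 L.
Moles of Na₂CO₃: 26,700 g ÷ 106 g/mol = 251.9 mol → 503.8 eq of alkalinity.
As CaCO₃: 503.8 eq × 50 g/eq = 25,190 g.
Rise: 25,190 g / 649,000 L × 1000 = 38.81 mg/L.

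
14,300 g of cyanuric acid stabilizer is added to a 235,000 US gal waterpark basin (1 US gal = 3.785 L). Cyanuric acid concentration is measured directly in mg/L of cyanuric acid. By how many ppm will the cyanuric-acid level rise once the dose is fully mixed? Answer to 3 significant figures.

Volume: 235,000 US gal × 3.785 L/gal = 889,475 L.
Rise: 14,300 g / 889,475 L × 1000 = 16.08 mg/L.

16.1 ppm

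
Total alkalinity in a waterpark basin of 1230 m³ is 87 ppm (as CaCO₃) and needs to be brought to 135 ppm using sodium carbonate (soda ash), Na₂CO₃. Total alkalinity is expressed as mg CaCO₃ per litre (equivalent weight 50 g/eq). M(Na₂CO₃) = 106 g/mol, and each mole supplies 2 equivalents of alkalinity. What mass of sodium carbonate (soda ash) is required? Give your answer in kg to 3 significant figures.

Volume: 1230 m³ = 1,230,000 L.
Alkalinity to add: (135 − 87) = 48 mg/L as CaCO₃ × 1,230,000 L = 59,040 g as CaCO₃.
Equivalents: 59,040 g ÷ 50 g/eq = 1181 eq.
Each mole of Na₂CO₃ supplies 2 eq, so 1181 / 2 = 590.4 mol.
Mass: 590.4 mol × 106 g/mol = 62,580 g.

62.6 kg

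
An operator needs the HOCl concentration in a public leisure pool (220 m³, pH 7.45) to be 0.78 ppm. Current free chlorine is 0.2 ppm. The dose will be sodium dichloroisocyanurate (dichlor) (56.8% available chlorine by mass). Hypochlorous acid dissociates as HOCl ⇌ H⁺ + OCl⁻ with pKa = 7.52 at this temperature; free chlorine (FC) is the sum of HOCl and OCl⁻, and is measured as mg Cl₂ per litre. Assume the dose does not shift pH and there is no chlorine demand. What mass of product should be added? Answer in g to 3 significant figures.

Volume: 220 m³ = 220,000 L.
[OCl⁻]/[HOCl] = 10^(pH − pKa) = 10^(7.45 − 7.52) = 0.8511; fraction as HOCl = 1/(1 + 0.8511) = 0.5402.
Free chlorine required for 0.78 ppm HOCl: 0.78 / 0.5402 = 1.444 ppm.
FC to add: 1.444 − 0.2 = 1.244 mg/L as Cl₂.
Cl₂ equivalent: 1.244 mg/L × 220,000 L = 273.7 g.
Product at 56.8% available Cl: 273.7 / 0.568 = 481.8 g.

482 g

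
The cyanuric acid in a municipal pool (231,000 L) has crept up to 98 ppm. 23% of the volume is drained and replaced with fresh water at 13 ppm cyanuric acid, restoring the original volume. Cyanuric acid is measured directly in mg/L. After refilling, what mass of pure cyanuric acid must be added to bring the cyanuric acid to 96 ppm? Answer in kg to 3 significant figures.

4.05 kg

After draining 23% and refilling: 98 × 0.77 + 13 × 0.23 = 78.45 ppm.
Deficit to target: 96 − 78.45 = 17.55 mg/L.
Mass: 17.55 mg/L × 231,000 L = 4054 g cyanuric acid.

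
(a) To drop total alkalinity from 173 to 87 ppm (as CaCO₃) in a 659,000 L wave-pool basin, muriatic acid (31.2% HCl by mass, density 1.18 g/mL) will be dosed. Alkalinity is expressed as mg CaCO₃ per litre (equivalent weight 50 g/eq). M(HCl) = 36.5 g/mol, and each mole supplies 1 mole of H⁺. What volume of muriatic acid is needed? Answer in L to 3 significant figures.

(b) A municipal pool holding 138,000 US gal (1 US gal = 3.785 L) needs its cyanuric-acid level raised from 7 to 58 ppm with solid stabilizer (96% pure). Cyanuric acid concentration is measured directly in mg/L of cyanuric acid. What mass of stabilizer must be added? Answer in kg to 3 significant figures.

(a) Alkalinity to neutralize: (173 − 87) = 86 mg/L as CaCO₃ × 659,000 L = 56,670 g as CaCO₃.
(a) Equivalents of H⁺ required: 56,670 ÷ 50 g/eq = 1133 eq = 1133 mol HCl.
(a) Mass of HCl: 1133 × 36.5 = 41,370 g.
(a) Mass of 31.2% solution: 41,370 / 0.312 = 132,600 g.
(a) Volume: 132,600 g ÷ 1.18 g/mL = 112,400 mL.

(b) Volume: 138,000 US gal × 3.785 L/gal = 522,330 L.
(b) CYA to add: (58 − 7) = 51 mg/L × 522,330 L = 26,640 g cyanuric acid.
(b) At 96% purity: 26,640 / 0.96 = 27,750 g product.

(a) 112 L; (b) 27.7 kg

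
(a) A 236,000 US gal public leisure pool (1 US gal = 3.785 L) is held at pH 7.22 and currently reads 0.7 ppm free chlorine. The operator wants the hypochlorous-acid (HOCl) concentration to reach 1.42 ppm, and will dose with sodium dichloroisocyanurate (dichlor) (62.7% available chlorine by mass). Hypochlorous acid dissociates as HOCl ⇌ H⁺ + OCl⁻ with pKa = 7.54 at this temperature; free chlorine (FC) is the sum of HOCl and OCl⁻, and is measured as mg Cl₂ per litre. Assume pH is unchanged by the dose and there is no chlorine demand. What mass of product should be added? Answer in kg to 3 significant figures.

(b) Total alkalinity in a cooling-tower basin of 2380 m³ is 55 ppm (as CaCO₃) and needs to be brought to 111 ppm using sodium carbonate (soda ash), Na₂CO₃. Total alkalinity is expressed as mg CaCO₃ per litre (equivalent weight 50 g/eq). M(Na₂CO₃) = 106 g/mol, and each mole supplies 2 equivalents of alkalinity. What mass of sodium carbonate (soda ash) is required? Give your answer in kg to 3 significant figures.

(a) 1.99 kg; (b) 141 kg

(a) Volume: 236,000 US gal × 3.785 L/gal = 893,260 L.
(a) [OCl⁻]/[HOCl] = 10^(pH − pKa) = 10^(7.22 − 7.54) = 0.4786; fraction as HOCl = 1/(1 + 0.4786) = 0.6763.
(a) Free chlorine required for 1.42 ppm HOCl: 1.42 / 0.6763 = 2.1 ppm.
(a) FC to add: 2.1 − 0.7 = 1.4 mg/L as Cl₂.
(a) Cl₂ equivalent: 1.4 mg/L × 893,260 L = 1250 g.
(a) Product at 62.7% available Cl: 1250 / 0.627 = 1994 g.

(b) Volume: 2380 m³ = 2,380,000 L.
(b) Alkalinity to add: (111 − 55) = 56 mg/L as CaCO₃ × 2,380,000 L = 133,300 g as CaCO₃.
(b) Equivalents: 133,300 g ÷ 50 g/eq = 2666 eq.
(b) Each mole of Na₂CO₃ supplies 2 eq, so 2666 / 2 = 1333 mol.
(b) Mass: 1333 mol × 106 g/mol = 141,300 g.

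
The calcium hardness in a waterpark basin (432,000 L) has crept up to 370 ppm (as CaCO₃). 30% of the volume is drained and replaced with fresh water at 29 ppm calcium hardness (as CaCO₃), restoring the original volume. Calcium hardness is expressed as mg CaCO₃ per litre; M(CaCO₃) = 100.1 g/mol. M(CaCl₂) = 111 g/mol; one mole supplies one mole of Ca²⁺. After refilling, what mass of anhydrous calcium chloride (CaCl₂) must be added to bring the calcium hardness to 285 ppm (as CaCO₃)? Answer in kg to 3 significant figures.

8.29 kg

After draining 30% and refilling: 370 × 0.70 + 29 × 0.30 = 267.7 ppm.
Deficit to target: 285 − 267.7 = 17.3 mg/L.
As CaCO₃: 17.3 mg/L × 432,000 L = 7474 g; ÷ 100.1 = 74.66 mol Ca²⁺.
Mass: 74.66 × 111 = 8287 g.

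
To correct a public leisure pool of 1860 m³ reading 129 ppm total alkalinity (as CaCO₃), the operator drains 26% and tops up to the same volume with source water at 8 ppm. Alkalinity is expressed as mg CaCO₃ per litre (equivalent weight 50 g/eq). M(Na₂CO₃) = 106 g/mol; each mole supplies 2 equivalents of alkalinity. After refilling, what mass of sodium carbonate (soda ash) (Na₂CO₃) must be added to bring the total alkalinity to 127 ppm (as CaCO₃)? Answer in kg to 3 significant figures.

Volume: 1860 m³ = 1,860,000 L.
After draining 26% and refilling: 129 × 0.74 + 8 × 0.26 = 97.54 ppm.
Deficit to target: 127 − 97.54 = 29.46 mg/L.
As CaCO₃: 29.46 mg/L × 1,860,000 L = 54,800 g; ÷ 50 g/eq ÷ 2 = 548 mol Na₂CO₃.
Mass: 548 × 106 = 58,080 g.

58.1 kg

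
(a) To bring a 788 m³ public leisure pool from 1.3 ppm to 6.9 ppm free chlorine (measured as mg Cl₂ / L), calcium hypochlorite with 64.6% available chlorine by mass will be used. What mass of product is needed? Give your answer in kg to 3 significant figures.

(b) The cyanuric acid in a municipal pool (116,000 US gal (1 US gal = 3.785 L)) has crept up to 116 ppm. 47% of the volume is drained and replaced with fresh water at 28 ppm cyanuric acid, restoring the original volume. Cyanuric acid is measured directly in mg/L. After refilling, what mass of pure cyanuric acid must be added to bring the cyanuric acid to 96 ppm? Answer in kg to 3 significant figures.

(a) 6.83 kg; (b) 9.38 kg

(a) Volume: 788 m³ = 788,000 L.
(a) Chlorine deficit: 6.9 − 1.3 = 5.6 ppm = 5.6 mg/L as Cl₂.
(a) Cl₂ equivalent needed: 5.6 mg/L × 788,000 L = 4,413,000 mg = 4413 g.
(a) Product at 64.6% available chlorine: 4413 / 0.646 = 6831 g.

(b) Volume: 116,000 US gal × 3.785 L/gal = 439,060 L.
(b) After draining 47% and refilling: 116 × 0.53 + 28 × 0.47 = 74.64 ppm.
(b) Deficit to target: 96 − 74.64 = 21.36 mg/L.
(b) Mass: 21.36 mg/L × 439,060 L = 9378 g cyanuric acid.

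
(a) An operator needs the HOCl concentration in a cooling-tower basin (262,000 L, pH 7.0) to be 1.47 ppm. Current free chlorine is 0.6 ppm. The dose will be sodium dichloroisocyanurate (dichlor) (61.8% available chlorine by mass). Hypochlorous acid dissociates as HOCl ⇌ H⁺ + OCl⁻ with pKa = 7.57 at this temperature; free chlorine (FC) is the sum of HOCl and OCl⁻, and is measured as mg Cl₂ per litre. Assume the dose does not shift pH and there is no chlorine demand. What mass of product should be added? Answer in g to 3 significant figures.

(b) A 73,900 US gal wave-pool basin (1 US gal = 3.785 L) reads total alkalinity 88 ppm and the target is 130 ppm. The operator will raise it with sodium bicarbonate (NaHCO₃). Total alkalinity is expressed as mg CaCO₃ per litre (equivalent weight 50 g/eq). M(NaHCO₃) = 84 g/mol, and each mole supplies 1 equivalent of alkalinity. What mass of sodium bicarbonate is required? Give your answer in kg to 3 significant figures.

(a) 537 g; (b) 19.7 kg

(a) [OCl⁻]/[HOCl] = 10^(pH − pKa) = 10^(7.0 − 7.57) = 0.2692; fraction as HOCl = 1/(1 + 0.2692) = 0.7879.
(a) Free chlorine required for 1.47 ppm HOCl: 1.47 / 0.7879 = 1.866 ppm.
(a) FC to add: 1.866 − 0.6 = 1.266 mg/L as Cl₂.
(a) Cl₂ equivalent: 1.266 mg/L × 262,000 L = 331.6 g.
(a) Product at 61.8% available Cl: 331.6 / 0.618 = 536.6 g.

(b) Volume: 73,900 US gal × 3.785 L/gal = 279,712 L.
(b) Alkalinity to add: (130 − 88) = 42 mg/L as CaCO₃ × 279,712 L = 11,750 g as CaCO₃.
(b) Equivalents: 11,750 g ÷ 50 g/eq = 235 eq.
(b) NaHCO₃ supplies 1 eq per mole → 235 mol.
(b) Mass: 235 mol × 84 g/mol = 19,740 g.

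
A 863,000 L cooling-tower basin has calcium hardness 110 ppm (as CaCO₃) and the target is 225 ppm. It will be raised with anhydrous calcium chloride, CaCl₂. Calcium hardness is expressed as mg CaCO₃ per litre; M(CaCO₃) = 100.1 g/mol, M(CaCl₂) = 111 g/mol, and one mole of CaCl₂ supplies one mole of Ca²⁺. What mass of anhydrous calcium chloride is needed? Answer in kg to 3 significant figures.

Hardness to add: (225 − 110) = 115 mg/L as CaCO₃ × 863,000 L = 99,240 g as CaCO₃.
Moles of Ca²⁺ (1 mol Ca²⁺ ≡ 1 mol CaCO₃): 99,240 / 100.1 g/mol = 991.5 mol.
Mass of CaCl₂: 991.5 × 111 = 110,100 g.

110 kg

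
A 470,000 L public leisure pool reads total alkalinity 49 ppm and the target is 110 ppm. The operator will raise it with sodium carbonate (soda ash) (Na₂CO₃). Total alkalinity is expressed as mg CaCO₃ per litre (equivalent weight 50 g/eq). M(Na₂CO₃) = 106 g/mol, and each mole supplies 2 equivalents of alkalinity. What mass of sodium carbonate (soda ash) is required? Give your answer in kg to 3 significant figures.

30.4 kg

Alkalinity to add: (110 − 49) = 61 mg/L as CaCO₃ × 470,000 L = 28,670 g as CaCO₃.
Equivalents: 28,670 g ÷ 50 g/eq = 573.4 eq.
Each mole of Na₂CO₃ supplies 2 eq, so 573.4 / 2 = 286.7 mol.
Mass: 286.7 mol × 106 g/mol = 30,390 g.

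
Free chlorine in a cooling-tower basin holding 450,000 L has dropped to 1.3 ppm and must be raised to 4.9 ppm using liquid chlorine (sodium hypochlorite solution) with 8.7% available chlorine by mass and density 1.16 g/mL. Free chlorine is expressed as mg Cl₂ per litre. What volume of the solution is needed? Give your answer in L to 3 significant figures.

16.1 L

Chlorine deficit: 4.9 − 1.3 = 3.6 ppm = 3.6 mg/L as Cl₂.
Cl₂ equivalent needed: 3.6 mg/L × 450,000 L = 1,620,000 mg = 1620 g.
Product at 8.7% available chlorine: 1620 / 0.087 = 18,620 g.
Volume at density 1.16 g/mL: 18,620 g ÷ 1.16 g/mL = 16,050 mL.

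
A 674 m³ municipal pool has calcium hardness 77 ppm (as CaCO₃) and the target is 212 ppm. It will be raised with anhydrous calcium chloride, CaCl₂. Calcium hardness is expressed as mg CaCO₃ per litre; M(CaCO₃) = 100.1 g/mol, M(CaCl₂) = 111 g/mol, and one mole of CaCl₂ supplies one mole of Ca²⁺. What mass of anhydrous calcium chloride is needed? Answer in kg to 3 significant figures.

101 kg

Volume: 674 m³ = 674,000 L.
Hardness to add: (212 − 77) = 135 mg/L as CaCO₃ × 674,000 L = 90,990 g as CaCO₃.
Moles of Ca²⁺ (1 mol Ca²⁺ ≡ 1 mol CaCO₃): 90,990 / 100.1 g/mol = 909 mol.
Mass of CaCl₂: 909 × 111 = 100,900 g.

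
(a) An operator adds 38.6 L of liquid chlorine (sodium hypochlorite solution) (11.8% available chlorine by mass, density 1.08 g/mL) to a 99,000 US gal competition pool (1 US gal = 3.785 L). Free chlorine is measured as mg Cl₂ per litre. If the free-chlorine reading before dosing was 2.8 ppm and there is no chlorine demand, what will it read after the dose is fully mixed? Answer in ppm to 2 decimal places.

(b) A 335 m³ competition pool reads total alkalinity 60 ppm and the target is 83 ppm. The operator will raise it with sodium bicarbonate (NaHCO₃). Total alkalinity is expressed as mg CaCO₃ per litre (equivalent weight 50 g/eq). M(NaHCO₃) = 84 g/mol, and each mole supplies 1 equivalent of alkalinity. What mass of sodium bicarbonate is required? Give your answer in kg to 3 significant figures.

(a) 15.93 ppm; (b) 12.9 kg

(a) Volume: 99,000 US gal × 3.785 L/gal = 374,715 L.
(a) Mass of solution: 38.6 L × 1000 mL/L × 1.08 g/mL = 41,690 g.
(a) Available chlorine delivered: 41,690 g × 0.118 = 4919 g as Cl₂.
(a) Concentration rise: 4919 g / 374,715 L = 13.13 mg/L = 13.13 ppm.
(a) Final FC: 2.8 + 13.13 = 15.93 ppm.

(b) Volume: 335 m³ = 335,000 L.
(b) Alkalinity to add: (83 − 60) = 23 mg/L as CaCO₃ × 335,000 L = 7705 g as CaCO₃.
(b) Equivalents: 7705 g ÷ 50 g/eq = 154.1 eq.
(b) NaHCO₃ supplies 1 eq per mole → 154.1 mol.
(b) Mass: 154.1 mol × 84 g/mol = 12,940 g.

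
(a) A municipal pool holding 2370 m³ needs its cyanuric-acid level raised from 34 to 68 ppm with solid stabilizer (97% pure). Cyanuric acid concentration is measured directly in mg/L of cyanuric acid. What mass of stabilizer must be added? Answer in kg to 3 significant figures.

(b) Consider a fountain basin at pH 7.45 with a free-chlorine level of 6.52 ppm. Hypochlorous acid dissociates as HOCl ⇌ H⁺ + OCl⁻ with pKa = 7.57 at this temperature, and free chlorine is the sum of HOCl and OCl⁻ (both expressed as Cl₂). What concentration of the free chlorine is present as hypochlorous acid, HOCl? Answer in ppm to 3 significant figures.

(a) 83.1 kg; (b) 3.71 ppm

(a) Volume: 2370 m³ = 2,370,000 L.
(a) CYA to add: (68 − 34) = 34 mg/L × 2,370,000 L = 80,580 g cyanuric acid.
(a) At 97% purity: 80,580 / 0.97 = 83,070 g product.

(b) [OCl⁻]/[HOCl] = 10^(pH − pKa) = 10^(7.45 − 7.57) = 10^-0.12 = 0.7586.
(b) Fraction as HOCl = 1 / (1 + 0.7586) = 0.5686.
(b) HOCl = 0.5686 × 6.52 ppm = 3.708 ppm.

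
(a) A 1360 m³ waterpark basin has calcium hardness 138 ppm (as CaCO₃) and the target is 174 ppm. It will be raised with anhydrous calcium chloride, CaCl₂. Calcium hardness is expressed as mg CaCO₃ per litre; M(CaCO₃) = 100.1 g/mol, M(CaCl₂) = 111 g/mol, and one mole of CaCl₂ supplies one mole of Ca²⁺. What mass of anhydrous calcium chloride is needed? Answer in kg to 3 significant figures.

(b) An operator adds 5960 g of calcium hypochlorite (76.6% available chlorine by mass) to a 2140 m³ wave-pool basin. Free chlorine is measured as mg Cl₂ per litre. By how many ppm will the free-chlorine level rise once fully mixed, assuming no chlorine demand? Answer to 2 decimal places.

(a) Volume: 1360 m³ = 1,360,000 L.
(a) Hardness to add: (174 − 138) = 36 mg/L as CaCO₃ × 1,360,000 L = 48,960 g as CaCO₃.
(a) Moles of Ca²⁺ (1 mol Ca²⁺ ≡ 1 mol CaCO₃): 48,960 / 100.1 g/mol = 489.1 mol.
(a) Mass of CaCl₂: 489.1 × 111 = 54,290 g.

(b) Volume: 2140 m³ = 2,140,000 L.
(b) Available chlorine delivered: 5960 g × 0.766 = 4565 g as Cl₂.
(b) Concentration rise: 4565 g / 2,140,000 L = 2.133 mg/L = 2.13 ppm.

(a) 54.3 kg; (b) 2.13 ppm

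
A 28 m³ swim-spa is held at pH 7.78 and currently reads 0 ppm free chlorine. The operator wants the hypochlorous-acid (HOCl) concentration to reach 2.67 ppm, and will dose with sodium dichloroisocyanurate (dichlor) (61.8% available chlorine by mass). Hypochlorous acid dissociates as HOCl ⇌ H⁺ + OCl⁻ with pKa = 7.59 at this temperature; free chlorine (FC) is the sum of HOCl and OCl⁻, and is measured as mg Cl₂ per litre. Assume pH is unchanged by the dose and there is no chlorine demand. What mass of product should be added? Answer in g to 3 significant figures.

308 g

Volume: 28 m³ = 28,000 L.
[OCl⁻]/[HOCl] = 10^(pH − pKa) = 10^(7.78 − 7.59) = 1.549; fraction as HOCl = 1/(1 + 1.549) = 0.3923.
Free chlorine required for 2.67 ppm HOCl: 2.67 / 0.3923 = 6.805 ppm.
FC to add: 6.805 − 0 = 6.805 mg/L as Cl₂.
Cl₂ equivalent: 6.805 mg/L × 28,000 L = 190.5 g.
Product at 61.8% available Cl: 190.5 / 0.618 = 308.3 g.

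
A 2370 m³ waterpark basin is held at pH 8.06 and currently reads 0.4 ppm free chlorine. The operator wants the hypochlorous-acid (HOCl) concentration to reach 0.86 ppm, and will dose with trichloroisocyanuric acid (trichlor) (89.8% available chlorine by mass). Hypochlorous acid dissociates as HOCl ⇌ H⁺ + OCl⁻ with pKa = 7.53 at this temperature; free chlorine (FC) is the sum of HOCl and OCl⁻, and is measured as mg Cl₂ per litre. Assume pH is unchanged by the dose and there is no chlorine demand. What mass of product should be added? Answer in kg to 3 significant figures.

Volume: 2370 m³ = 2,370,000 L.
[OCl⁻]/[HOCl] = 10^(pH − pKa) = 10^(8.06 − 7.53) = 3.388; fraction as HOCl = 1/(1 + 3.388) = 0.2279.
Free chlorine required for 0.86 ppm HOCl: 0.86 / 0.2279 = 3.774 ppm.
FC to add: 3.774 − 0.4 = 3.374 mg/L as Cl₂.
Cl₂ equivalent: 3.374 mg/L × 2,370,000 L = 7997 g.
Product at 89.8% available Cl: 7997 / 0.898 = 8905 g.

8.90 kg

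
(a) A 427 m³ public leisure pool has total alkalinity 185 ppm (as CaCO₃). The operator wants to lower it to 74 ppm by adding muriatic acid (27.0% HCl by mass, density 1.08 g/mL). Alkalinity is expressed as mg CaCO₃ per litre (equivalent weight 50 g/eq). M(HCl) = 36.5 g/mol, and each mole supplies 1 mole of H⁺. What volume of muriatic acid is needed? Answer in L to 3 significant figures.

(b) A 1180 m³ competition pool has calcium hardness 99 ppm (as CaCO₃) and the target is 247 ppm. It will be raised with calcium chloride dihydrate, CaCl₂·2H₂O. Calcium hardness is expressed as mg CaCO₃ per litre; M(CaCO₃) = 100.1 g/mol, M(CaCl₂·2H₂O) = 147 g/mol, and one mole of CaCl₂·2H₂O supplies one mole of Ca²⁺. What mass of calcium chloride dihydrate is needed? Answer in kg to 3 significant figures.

(a) 119 L; (b) 256 kg

(a) Volume: 427 m³ = 427,000 L.
(a) Alkalinity to neutralize: (185 − 74) = 111 mg/L as CaCO₃ × 427,000 L = 47,400 g as CaCO₃.
(a) Equivalents of H⁺ required: 47,400 ÷ 50 g/eq = 947.9 eq = 947.9 mol HCl.
(a) Mass of HCl: 947.9 × 36.5 = 34,600 g.
(a) Mass of 27.0% solution: 34,600 / 0.27 = 128,100 g.
(a) Volume: 128,100 g ÷ 1.08 g/mL = 118,700 mL.

(b) Volume: 1180 m³ = 1,180,000 L.
(b) Hardness to add: (247 − 99) = 148 mg/L as CaCO₃ × 1,180,000 L = 174,600 g as CaCO₃.
(b) Moles of Ca²⁺ (1 mol Ca²⁺ ≡ 1 mol CaCO₃): 174,600 / 100.1 g/mol = 1745 mol.
(b) Mass of CaCl₂·2H₂O: 1745 × 147 = 256,500 g.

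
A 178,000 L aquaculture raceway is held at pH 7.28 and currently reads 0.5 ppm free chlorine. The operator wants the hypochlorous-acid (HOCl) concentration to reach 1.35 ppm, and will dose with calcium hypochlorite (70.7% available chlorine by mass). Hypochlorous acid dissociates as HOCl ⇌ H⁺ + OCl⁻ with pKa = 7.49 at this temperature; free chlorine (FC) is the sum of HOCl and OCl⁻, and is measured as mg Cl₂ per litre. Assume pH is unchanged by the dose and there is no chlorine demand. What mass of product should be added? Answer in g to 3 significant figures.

424 g

[OCl⁻]/[HOCl] = 10^(pH − pKa) = 10^(7.28 − 7.49) = 0.6166; fraction as HOCl = 1/(1 + 0.6166) = 0.6186.
Free chlorine required for 1.35 ppm HOCl: 1.35 / 0.6186 = 2.182 ppm.
FC to add: 2.182 − 0.5 = 1.682 mg/L as Cl₂.
Cl₂ equivalent: 1.682 mg/L × 178,000 L = 299.5 g.
Product at 70.7% available Cl: 299.5 / 0.707 = 423.6 g.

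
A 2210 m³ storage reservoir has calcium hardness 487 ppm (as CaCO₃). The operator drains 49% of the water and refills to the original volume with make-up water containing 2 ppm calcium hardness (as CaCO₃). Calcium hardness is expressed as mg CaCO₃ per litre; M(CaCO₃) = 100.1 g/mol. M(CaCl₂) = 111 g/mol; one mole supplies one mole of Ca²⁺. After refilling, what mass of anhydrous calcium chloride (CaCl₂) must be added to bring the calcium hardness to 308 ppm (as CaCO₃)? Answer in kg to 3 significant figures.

144 kg

Volume: 2210 m³ = 2,210,000 L.
After draining 49% and refilling: 487 × 0.51 + 2 × 0.49 = 249.35 ppm.
Deficit to target: 308 − 249.35 = 58.65 mg/L.
As CaCO₃: 58.65 mg/L × 2,210,000 L = 129,600 g; ÷ 100.1 = 1295 mol Ca²⁺.
Mass: 1295 × 111 = 143,700 g.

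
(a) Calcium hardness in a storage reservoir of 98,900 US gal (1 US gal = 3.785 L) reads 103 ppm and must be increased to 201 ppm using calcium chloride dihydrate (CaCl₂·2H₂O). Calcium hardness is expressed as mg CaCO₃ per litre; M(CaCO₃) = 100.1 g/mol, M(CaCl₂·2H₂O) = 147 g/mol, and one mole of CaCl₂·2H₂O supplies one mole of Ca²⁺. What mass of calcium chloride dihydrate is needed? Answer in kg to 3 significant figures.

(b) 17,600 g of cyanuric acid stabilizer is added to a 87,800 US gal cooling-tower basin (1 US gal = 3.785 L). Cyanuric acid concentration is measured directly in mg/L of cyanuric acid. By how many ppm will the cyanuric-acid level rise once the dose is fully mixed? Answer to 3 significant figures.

(a) Volume: 98,900 US gal × 3.785 L/gal = 374,336 L.
(a) Hardness to add: (201 − 103) = 98 mg/L as CaCO₃ × 374,336 L = 36,680 g as CaCO₃.
(a) Moles of Ca²⁺ (1 mol Ca²⁺ ≡ 1 mol CaCO₃): 36,680 / 100.1 g/mol = 366.5 mol.
(a) Mass of CaCl₂·2H₂O: 366.5 × 147 = 53,870 g.

(b) Volume: 87,800 US gal × 3.785 L/gal = 332,323 L.
(b) Rise: 17,600 g / 332,323 L × 1000 = 52.96 mg/L.

(a) 53.9 kg; (b) 53.0 ppm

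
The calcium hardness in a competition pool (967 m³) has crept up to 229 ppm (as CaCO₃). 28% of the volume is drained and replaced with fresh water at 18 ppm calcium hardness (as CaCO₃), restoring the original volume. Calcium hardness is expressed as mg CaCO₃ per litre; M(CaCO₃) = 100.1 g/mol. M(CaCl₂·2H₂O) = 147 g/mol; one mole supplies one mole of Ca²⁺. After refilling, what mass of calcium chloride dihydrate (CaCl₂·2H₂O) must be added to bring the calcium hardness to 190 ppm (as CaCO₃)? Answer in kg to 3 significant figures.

28.5 kg

Volume: 967 m³ = 967,000 L.
After draining 28% and refilling: 229 × 0.72 + 18 × 0.28 = 169.92 ppm.
Deficit to target: 190 − 169.92 = 20.08 mg/L.
As CaCO₃: 20.08 mg/L × 967,000 L = 19,420 g; ÷ 100.1 = 194 mol Ca²⁺.
Mass: 194 × 147 = 28,520 g.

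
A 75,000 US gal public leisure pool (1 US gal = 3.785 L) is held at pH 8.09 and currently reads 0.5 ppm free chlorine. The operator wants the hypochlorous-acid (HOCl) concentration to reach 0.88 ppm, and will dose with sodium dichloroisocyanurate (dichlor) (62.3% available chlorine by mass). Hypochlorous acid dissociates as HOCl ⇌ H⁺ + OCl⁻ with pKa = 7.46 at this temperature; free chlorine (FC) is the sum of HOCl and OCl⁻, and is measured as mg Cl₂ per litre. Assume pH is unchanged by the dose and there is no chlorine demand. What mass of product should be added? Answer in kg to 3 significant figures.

Volume: 75,000 US gal × 3.785 L/gal = 283,875 L.
[OCl⁻]/[HOCl] = 10^(pH − pKa) = 10^(8.09 − 7.46) = 4.266; fraction as HOCl = 1/(1 + 4.266) = 0.1899.
Free chlorine required for 0.88 ppm HOCl: 0.88 / 0.1899 = 4.634 ppm.
FC to add: 4.634 − 0.5 = 4.134 mg/L as Cl₂.
Cl₂ equivalent: 4.134 mg/L × 283,875 L = 1174 g.
Product at 62.3% available Cl: 1174 / 0.623 = 1884 g.

1.88 kg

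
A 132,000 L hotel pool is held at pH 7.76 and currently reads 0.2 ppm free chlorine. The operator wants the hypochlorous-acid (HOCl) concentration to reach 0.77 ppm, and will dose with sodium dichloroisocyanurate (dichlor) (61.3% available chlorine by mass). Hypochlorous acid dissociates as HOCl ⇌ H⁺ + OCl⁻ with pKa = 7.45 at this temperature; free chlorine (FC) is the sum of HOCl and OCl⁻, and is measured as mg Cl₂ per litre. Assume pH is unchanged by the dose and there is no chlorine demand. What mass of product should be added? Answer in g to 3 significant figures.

[OCl⁻]/[HOCl] = 10^(pH − pKa) = 10^(7.76 − 7.45) = 2.042; fraction as HOCl = 1/(1 + 2.042) = 0.3288.
Free chlorine required for 0.77 ppm HOCl: 0.77 / 0.3288 = 2.342 ppm.
FC to add: 2.342 − 0.2 = 2.142 mg/L as Cl₂.
Cl₂ equivalent: 2.142 mg/L × 132,000 L = 282.8 g.
Product at 61.3% available Cl: 282.8 / 0.613 = 461.3 g.

461 g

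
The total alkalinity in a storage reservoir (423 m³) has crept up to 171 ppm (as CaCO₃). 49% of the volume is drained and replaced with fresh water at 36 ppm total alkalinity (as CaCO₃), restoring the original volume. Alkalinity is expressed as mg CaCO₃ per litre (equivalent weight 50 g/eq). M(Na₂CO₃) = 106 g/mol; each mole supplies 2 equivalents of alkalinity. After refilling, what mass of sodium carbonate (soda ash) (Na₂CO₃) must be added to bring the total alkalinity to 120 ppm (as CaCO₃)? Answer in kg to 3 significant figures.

Volume: 423 m³ = 423,000 L.
After draining 49% and refilling: 171 × 0.51 + 36 × 0.49 = 104.85 ppm.
Deficit to target: 120 − 104.85 = 15.15 mg/L.
As CaCO₃: 15.15 mg/L × 423,000 L = 6408 g; ÷ 50 g/eq ÷ 2 = 64.08 mol Na₂CO₃.
Mass: 64.08 × 106 = 6793 g.

6.79 kg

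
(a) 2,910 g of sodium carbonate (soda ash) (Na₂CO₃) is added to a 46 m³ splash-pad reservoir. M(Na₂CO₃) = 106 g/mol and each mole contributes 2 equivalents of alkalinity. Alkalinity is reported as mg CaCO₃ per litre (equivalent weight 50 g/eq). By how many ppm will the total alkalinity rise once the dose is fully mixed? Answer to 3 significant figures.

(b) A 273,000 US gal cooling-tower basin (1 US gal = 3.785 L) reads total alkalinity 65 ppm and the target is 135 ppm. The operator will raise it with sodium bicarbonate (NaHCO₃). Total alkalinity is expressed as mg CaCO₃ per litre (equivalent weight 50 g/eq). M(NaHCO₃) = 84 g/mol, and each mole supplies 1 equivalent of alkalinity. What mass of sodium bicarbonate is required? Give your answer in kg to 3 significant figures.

(a) 59.7 ppm; (b) 122 kg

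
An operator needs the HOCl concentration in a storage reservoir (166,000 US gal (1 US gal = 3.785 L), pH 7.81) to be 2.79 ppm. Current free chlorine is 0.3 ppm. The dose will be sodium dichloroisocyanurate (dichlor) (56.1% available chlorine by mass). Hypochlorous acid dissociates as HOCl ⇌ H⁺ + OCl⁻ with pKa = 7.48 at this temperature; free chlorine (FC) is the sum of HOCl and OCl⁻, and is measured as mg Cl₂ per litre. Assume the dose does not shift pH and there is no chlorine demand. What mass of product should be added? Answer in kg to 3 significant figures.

9.47 kg

Volume: 166,000 US gal × 3.785 L/gal = 628,310 L.
[OCl⁻]/[HOCl] = 10^(pH − pKa) = 10^(7.81 − 7.48) = 2.138; fraction as HOCl = 1/(1 + 2.138) = 0.3187.
Free chlorine required for 2.79 ppm HOCl: 2.79 / 0.3187 = 8.755 ppm.
FC to add: 8.755 − 0.3 = 8.455 mg/L as Cl₂.
Cl₂ equivalent: 8.455 mg/L × 628,310 L = 5312 g.
Product at 56.1% available Cl: 5312 / 0.561 = 9469 g.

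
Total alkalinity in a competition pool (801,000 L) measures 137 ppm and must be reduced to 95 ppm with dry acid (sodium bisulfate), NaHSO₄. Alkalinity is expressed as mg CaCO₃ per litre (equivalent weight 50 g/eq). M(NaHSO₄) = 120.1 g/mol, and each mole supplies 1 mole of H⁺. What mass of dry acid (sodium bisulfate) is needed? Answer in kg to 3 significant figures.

Alkalinity to neutralize: (137 − 95) = 42 mg/L as CaCO₃ × 801,000 L = 33,640 g as CaCO₃.
Equivalents of H⁺ required: 33,640 ÷ 50 g/eq = 672.8 eq = 672.8 mol NaHSO₄.
Mass of NaHSO₄: 672.8 × 120.1 = 80,810 g.

80.8 kg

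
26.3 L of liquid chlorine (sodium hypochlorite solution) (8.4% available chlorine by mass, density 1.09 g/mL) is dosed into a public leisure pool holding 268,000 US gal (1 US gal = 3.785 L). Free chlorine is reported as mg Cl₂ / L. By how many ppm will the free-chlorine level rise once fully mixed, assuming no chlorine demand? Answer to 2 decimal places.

Volume: 268,000 US gal × 3.785 L/gal = 1,014,380 L.
Mass of solution: 26.3 L × 1000 mL/L × 1.09 g/mL = 28,670 g.
Available chlorine delivered: 28,670 g × 0.084 = 2408 g as Cl₂.
Concentration rise: 2408 g / 1,014,380 L = 2.374 mg/L = 2.37 ppm.

2.37 ppm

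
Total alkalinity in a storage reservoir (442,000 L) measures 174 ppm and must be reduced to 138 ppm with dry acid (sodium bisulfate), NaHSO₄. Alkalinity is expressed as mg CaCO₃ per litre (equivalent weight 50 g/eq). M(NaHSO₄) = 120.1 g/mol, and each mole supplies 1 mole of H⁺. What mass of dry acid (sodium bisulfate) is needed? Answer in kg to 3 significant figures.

38.2 kg

Alkalinity to neutralize: (174 − 138) = 36 mg/L as CaCO₃ × 442,000 L = 15,910 g as CaCO₃.
Equivalents of H⁺ required: 15,910 ÷ 50 g/eq = 318.2 eq = 318.2 mol NaHSO₄.
Mass of NaHSO₄: 318.2 × 120.1 = 38,220 g.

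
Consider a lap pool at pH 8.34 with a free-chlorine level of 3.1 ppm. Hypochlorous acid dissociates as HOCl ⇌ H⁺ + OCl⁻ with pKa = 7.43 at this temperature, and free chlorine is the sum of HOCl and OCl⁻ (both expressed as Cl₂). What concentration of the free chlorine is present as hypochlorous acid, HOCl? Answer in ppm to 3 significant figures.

[OCl⁻]/[HOCl] = 10^(pH − pKa) = 10^(8.34 − 7.43) = 10^0.91 = 8.128.
Fraction as HOCl = 1 / (1 + 8.128) = 0.1095.
HOCl = 0.1095 × 3.1 ppm = 0.3396 ppm.

0.340 ppm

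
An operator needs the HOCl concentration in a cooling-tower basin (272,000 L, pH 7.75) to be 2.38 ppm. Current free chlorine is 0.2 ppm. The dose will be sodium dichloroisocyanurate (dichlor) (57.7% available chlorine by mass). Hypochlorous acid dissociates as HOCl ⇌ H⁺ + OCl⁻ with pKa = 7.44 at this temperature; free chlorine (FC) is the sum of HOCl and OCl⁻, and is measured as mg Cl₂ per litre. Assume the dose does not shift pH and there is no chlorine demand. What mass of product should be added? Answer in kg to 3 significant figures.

[OCl⁻]/[HOCl] = 10^(pH − pKa) = 10^(7.75 − 7.44) = 2.042; fraction as HOCl = 1/(1 + 2.042) = 0.3288.
Free chlorine required for 2.38 ppm HOCl: 2.38 / 0.3288 = 7.239 ppm.
FC to add: 7.239 − 0.2 = 7.039 mg/L as Cl₂.
Cl₂ equivalent: 7.039 mg/L × 272,000 L = 1915 g.
Product at 57.7% available Cl: 1915 / 0.577 = 3318 g.

3.32 kg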